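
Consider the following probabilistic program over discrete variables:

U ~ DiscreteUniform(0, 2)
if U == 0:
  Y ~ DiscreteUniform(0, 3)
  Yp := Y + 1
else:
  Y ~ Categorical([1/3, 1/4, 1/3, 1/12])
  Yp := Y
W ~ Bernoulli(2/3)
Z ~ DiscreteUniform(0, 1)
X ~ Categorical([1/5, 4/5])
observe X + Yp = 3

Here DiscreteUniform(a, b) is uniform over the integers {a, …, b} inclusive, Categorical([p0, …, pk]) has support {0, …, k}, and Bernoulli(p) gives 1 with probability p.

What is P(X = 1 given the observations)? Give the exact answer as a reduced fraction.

Enumerate traces; 24 have nonzero weight after conditioning:
  (U=0, Y=1, W=0, Z=0, X=1) weight 1/90
  (U=0, Y=1, W=0, Z=1, X=1) weight 1/90
  (U=0, Y=1, W=1, Z=0, X=1) weight 1/45
  (U=0, Y=1, W=1, Z=1, X=1) weight 1/45
  (U=0, Y=2, W=0, Z=0, X=0) weight 1/360
  (U=0, Y=2, W=0, Z=1, X=0) weight 1/360
  (U=0, Y=2, W=1, Z=0, X=0) weight 1/180
  (U=0, Y=2, W=1, Z=1, X=0) weight 1/180
  … 16 more
Group by X:
  weight(X=0) = 1/36
  weight(X=1) = 11/45
Total weight = 1/36 + 11/45 = 49/180
P(X=0 | obs) = 1/36 / 49/180 = 5/49
P(X=1 | obs) = 11/45 / 49/180 = 44/49

P(X = 1 | obs) = 44/49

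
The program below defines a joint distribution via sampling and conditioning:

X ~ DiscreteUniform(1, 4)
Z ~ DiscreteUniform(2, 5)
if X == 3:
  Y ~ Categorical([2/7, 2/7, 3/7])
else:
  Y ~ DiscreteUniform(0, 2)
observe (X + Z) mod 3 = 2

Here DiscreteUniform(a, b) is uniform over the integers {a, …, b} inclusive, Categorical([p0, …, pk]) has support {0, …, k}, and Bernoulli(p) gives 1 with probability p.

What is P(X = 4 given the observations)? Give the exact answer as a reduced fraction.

P(X = 4 | obs) = 1/5

Enumerate traces; 15 have nonzero weight after conditioning:
  (X=1, Z=4, Y=0) weight 1/48
  (X=1, Z=4, Y=1) weight 1/48
  (X=1, Z=4, Y=2) weight 1/48
  (X=2, Z=3, Y=0) weight 1/48
  (X=2, Z=3, Y=1) weight 1/48
  (X=2, Z=3, Y=2) weight 1/48
  (X=3, Z=2, Y=0) weight 1/56
  (X=3, Z=2, Y=1) weight 1/56
  (X=4, Z=4, Y=0) weight 1/48
  … 6 more
Group by X:
  weight(X=1) = 1/16
  weight(X=2) = 1/16
  weight(X=3) = 1/8
  weight(X=4) = 1/16
Total weight = 1/16 + 1/16 + 1/8 + 1/16 = 5/16
P(X=1 | obs) = 1/16 / 5/16 = 1/5
P(X=2 | obs) = 1/16 / 5/16 = 1/5
P(X=3 | obs) = 1/8 / 5/16 = 2/5
P(X=4 | obs) = 1/16 / 5/16 = 1/5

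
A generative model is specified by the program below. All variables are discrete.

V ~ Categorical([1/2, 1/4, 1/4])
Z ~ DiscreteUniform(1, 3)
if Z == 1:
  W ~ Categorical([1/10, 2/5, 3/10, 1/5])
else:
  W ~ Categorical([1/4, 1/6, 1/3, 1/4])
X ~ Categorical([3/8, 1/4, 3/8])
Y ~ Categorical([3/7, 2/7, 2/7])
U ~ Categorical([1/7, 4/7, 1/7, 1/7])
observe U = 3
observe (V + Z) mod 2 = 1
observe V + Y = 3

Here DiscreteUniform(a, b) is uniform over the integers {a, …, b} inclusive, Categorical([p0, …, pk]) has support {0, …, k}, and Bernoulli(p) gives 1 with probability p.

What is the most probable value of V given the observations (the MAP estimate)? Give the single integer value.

argmax_v P(V = v | obs) = 2

Enumerate traces; 36 have nonzero weight after conditioning:
  (V=1, Z=2, W=0, X=0, Y=2, U=3) weight 1/3136
  (V=1, Z=2, W=0, X=1, Y=2, U=3) weight 1/4704
  (V=1, Z=2, W=0, X=2, Y=2, U=3) weight 1/3136
  (V=1, Z=2, W=1, X=0, Y=2, U=3) weight 1/4704
  (V=1, Z=2, W=1, X=1, Y=2, U=3) weight 1/7056
  (V=1, Z=2, W=1, X=2, Y=2, U=3) weight 1/4704
  (V=1, Z=2, W=2, X=0, Y=2, U=3) weight 1/2352
  (V=1, Z=2, W=2, X=1, Y=2, U=3) weight 1/3528
  (V=2, Z=1, W=0, X=0, Y=1, U=3) weight 1/7840
  … 27 more
Group by V:
  weight(V=1) = 1/294
  weight(V=2) = 1/147
Total weight = 1/294 + 1/147 = 1/98
P(V=1 | obs) = 1/294 / 1/98 = 1/3
P(V=2 | obs) = 1/147 / 1/98 = 2/3
argmax = 2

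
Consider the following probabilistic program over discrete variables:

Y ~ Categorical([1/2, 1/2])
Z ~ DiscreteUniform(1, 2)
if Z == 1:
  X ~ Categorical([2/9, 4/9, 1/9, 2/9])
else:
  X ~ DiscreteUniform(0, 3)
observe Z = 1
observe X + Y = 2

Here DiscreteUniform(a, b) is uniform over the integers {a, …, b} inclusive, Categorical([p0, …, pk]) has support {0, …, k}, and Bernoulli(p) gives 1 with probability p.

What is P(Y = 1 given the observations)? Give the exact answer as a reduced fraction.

P(Y = 1 | obs) = 4/5

Enumerate traces; 2 have nonzero weight after conditioning:
  (Y=0, Z=1, X=2) weight 1/36
  (Y=1, Z=1, X=1) weight 1/9
Group by Y:
  weight(Y=0) = 1/36
  weight(Y=1) = 1/9
Total weight = 1/36 + 1/9 = 5/36
P(Y=0 | obs) = 1/36 / 5/36 = 1/5
P(Y=1 | obs) = 1/9 / 5/36 = 4/5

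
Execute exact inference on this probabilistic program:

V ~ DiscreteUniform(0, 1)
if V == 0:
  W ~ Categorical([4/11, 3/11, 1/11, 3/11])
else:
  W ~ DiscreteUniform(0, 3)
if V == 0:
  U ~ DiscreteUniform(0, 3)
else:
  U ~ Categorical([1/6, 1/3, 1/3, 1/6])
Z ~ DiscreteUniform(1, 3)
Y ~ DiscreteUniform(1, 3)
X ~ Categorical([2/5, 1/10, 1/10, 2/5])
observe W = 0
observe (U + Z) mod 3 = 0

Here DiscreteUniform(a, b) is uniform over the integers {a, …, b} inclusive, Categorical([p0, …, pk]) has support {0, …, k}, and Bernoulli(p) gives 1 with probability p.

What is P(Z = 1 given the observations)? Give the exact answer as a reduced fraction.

Enumerate traces; 96 have nonzero weight after conditioning:
  (V=0, W=0, U=0, Z=3, Y=1, X=0) weight 1/495
  (V=0, W=0, U=0, Z=3, Y=1, X=1) weight 1/1980
  (V=0, W=0, U=0, Z=3, Y=1, X=2) weight 1/1980
  (V=0, W=0, U=0, Z=3, Y=1, X=3) weight 1/495
  (V=0, W=0, U=0, Z=3, Y=2, X=0) weight 1/495
  (V=0, W=0, U=0, Z=3, Y=2, X=1) weight 1/1980
  (V=0, W=0, U=0, Z=3, Y=2, X=2) weight 1/1980
  (V=0, W=0, U=0, Z=3, Y=2, X=3) weight 1/495
  (V=0, W=0, U=1, Z=2, Y=1, X=0) weight 1/495
  (V=0, W=0, U=2, Z=1, Y=1, X=0) weight 1/495
  … 86 more
Group by Z:
  weight(Z=1) = 23/792
  weight(Z=2) = 23/792
  weight(Z=3) = 35/792
Total weight = 23/792 + 23/792 + 35/792 = 9/88
P(Z=1 | obs) = 23/792 / 9/88 = 23/81
P(Z=2 | obs) = 23/792 / 9/88 = 23/81
P(Z=3 | obs) = 35/792 / 9/88 = 35/81

P(Z = 1 | obs) = 23/81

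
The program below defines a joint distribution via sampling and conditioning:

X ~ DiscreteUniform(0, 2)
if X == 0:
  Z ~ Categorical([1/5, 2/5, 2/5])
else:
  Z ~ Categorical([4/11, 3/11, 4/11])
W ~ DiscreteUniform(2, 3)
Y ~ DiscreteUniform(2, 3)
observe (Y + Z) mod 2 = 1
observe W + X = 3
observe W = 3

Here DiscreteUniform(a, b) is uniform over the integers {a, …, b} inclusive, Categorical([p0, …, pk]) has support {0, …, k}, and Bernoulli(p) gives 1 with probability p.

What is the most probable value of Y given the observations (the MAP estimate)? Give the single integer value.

Enumerate traces; 3 have nonzero weight after conditioning:
  (X=0, Z=0, W=3, Y=3) weight 1/60
  (X=0, Z=1, W=3, Y=2) weight 1/30
  (X=0, Z=2, W=3, Y=3) weight 1/30
Group by Y:
  weight(Y=2) = 1/30
  weight(Y=3) = 1/20
Total weight = 1/30 + 1/20 = 1/12
P(Y=2 | obs) = 1/30 / 1/12 = 2/5
P(Y=3 | obs) = 1/20 / 1/12 = 3/5
argmax = 3

argmax_v P(Y = v | obs) = 3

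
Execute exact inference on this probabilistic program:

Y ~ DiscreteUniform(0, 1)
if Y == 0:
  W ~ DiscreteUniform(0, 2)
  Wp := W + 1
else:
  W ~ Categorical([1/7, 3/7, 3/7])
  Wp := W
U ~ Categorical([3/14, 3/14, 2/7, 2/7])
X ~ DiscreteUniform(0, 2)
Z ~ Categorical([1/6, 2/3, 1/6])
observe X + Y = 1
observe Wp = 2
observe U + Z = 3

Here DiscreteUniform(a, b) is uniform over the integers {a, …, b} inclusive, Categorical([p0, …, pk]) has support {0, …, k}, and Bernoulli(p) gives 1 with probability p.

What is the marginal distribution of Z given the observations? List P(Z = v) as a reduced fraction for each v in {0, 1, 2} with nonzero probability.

Enumerate traces; 6 have nonzero weight after conditioning:
  (Y=0, W=1, U=1, X=1, Z=2) weight 1/504
  (Y=0, W=1, U=2, X=1, Z=1) weight 2/189
  (Y=0, W=1, U=3, X=1, Z=0) weight 1/378
  (Y=1, W=2, U=1, X=0, Z=2) weight 1/392
  (Y=1, W=2, U=2, X=0, Z=1) weight 2/147
  (Y=1, W=2, U=3, X=0, Z=0) weight 1/294
Group by Z:
  weight(Z=0) = 8/1323
  weight(Z=1) = 32/1323
  weight(Z=2) = 2/441
Total weight = 8/1323 + 32/1323 + 2/441 = 46/1323
P(Z=0 | obs) = 8/1323 / 46/1323 = 4/23
P(Z=1 | obs) = 32/1323 / 46/1323 = 16/23
P(Z=2 | obs) = 2/441 / 46/1323 = 3/23

P(Z=0) = 4/23, P(Z=1) = 16/23, P(Z=2) = 3/23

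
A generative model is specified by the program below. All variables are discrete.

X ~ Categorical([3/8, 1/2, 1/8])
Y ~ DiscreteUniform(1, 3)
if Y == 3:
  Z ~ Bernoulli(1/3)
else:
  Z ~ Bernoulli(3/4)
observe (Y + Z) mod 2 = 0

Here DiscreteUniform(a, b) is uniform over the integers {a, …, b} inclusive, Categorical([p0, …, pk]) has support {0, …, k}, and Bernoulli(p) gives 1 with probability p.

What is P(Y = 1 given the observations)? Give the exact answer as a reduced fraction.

P(Y = 1 | obs) = 9/16

Enumerate traces; 9 have nonzero weight after conditioning:
  (X=0, Y=1, Z=1) weight 3/32
  (X=0, Y=2, Z=0) weight 1/32
  (X=0, Y=3, Z=1) weight 1/24
  (X=1, Y=1, Z=1) weight 1/8
  (X=1, Y=2, Z=0) weight 1/24
  (X=1, Y=3, Z=1) weight 1/18
  (X=2, Y=1, Z=1) weight 1/32
  (X=2, Y=2, Z=0) weight 1/96
  … 1 more
Group by Y:
  weight(Y=1) = 1/4
  weight(Y=2) = 1/12
  weight(Y=3) = 1/9
Total weight = 1/4 + 1/12 + 1/9 = 4/9
P(Y=1 | obs) = 1/4 / 4/9 = 9/16
P(Y=2 | obs) = 1/12 / 4/9 = 3/16
P(Y=3 | obs) = 1/9 / 4/9 = 1/4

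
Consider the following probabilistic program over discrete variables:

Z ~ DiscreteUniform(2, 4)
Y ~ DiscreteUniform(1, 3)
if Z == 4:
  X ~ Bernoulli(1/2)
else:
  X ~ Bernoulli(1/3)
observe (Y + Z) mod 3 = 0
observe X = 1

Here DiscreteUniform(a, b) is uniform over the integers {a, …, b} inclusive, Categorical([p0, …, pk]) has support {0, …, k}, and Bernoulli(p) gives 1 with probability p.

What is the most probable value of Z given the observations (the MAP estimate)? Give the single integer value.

Enumerate traces; 3 have nonzero weight after conditioning:
  (Z=2, Y=1, X=1) weight 1/27
  (Z=3, Y=3, X=1) weight 1/27
  (Z=4, Y=2, X=1) weight 1/18
Group by Z:
  weight(Z=2) = 1/27
  weight(Z=3) = 1/27
  weight(Z=4) = 1/18
Total weight = 1/27 + 1/27 + 1/18 = 7/54
P(Z=2 | obs) = 1/27 / 7/54 = 2/7
P(Z=3 | obs) = 1/27 / 7/54 = 2/7
P(Z=4 | obs) = 1/18 / 7/54 = 3/7
argmax = 4

argmax_v P(Z = v | obs) = 4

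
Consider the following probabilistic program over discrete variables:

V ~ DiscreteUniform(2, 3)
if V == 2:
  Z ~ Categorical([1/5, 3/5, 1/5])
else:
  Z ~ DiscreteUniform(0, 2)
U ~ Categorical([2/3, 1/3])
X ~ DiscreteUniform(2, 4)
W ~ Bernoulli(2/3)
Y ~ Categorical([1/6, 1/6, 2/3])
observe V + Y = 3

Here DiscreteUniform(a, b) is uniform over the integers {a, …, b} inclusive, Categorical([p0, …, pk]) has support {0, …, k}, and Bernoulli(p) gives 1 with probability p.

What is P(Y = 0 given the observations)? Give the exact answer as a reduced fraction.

Enumerate traces; 72 have nonzero weight after conditioning:
  (V=2, Z=0, U=0, X=2, W=0, Y=1) weight 1/810
  (V=2, Z=0, U=0, X=2, W=1, Y=1) weight 1/405
  (V=2, Z=0, U=0, X=3, W=0, Y=1) weight 1/810
  (V=2, Z=0, U=0, X=3, W=1, Y=1) weight 1/405
  (V=2, Z=0, U=0, X=4, W=0, Y=1) weight 1/810
  (V=2, Z=0, U=0, X=4, W=1, Y=1) weight 1/405
  (V=2, Z=0, U=1, X=2, W=0, Y=1) weight 1/1620
  (V=2, Z=0, U=1, X=2, W=1, Y=1) weight 1/810
  (V=3, Z=0, U=0, X=2, W=0, Y=0) weight 1/486
  … 63 more
Group by Y:
  weight(Y=0) = 1/12
  weight(Y=1) = 1/12
Total weight = 1/12 + 1/12 = 1/6
P(Y=0 | obs) = 1/12 / 1/6 = 1/2
P(Y=1 | obs) = 1/12 / 1/6 = 1/2

P(Y = 0 | obs) = 1/2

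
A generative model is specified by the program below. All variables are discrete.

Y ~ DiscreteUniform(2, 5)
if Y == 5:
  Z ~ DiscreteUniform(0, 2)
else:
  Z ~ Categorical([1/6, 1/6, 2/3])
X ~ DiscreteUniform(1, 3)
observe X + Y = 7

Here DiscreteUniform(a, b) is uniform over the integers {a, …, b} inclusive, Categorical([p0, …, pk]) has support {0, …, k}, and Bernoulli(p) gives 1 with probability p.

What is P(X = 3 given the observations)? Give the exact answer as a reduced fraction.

Enumerate traces; 6 have nonzero weight after conditioning:
  (Y=4, Z=0, X=3) weight 1/72
  (Y=4, Z=1, X=3) weight 1/72
  (Y=4, Z=2, X=3) weight 1/18
  (Y=5, Z=0, X=2) weight 1/36
  (Y=5, Z=1, X=2) weight 1/36
  (Y=5, Z=2, X=2) weight 1/36
Group by X:
  weight(X=2) = 1/12
  weight(X=3) = 1/12
Total weight = 1/12 + 1/12 = 1/6
P(X=2 | obs) = 1/12 / 1/6 = 1/2
P(X=3 | obs) = 1/12 / 1/6 = 1/2

P(X = 3 | obs) = 1/2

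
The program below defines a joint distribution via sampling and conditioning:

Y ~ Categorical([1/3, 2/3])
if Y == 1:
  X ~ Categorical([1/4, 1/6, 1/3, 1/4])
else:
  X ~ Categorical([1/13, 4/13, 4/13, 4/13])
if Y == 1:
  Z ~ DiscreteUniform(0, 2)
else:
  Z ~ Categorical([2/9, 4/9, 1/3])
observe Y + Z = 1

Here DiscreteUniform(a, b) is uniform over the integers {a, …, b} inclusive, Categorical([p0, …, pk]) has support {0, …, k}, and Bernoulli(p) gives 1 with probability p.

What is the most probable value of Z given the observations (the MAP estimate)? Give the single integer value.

Enumerate traces; 8 have nonzero weight after conditioning:
  (Y=0, X=0, Z=1) weight 4/351
  (Y=0, X=1, Z=1) weight 16/351
  (Y=0, X=2, Z=1) weight 16/351
  (Y=0, X=3, Z=1) weight 16/351
  (Y=1, X=0, Z=0) weight 1/18
  (Y=1, X=1, Z=0) weight 1/27
  (Y=1, X=2, Z=0) weight 2/27
  (Y=1, X=3, Z=0) weight 1/18
Group by Z:
  weight(Z=0) = 2/9
  weight(Z=1) = 4/27
Total weight = 2/9 + 4/27 = 10/27
P(Z=0 | obs) = 2/9 / 10/27 = 3/5
P(Z=1 | obs) = 4/27 / 10/27 = 2/5
argmax = 0

argmax_v P(Z = v | obs) = 0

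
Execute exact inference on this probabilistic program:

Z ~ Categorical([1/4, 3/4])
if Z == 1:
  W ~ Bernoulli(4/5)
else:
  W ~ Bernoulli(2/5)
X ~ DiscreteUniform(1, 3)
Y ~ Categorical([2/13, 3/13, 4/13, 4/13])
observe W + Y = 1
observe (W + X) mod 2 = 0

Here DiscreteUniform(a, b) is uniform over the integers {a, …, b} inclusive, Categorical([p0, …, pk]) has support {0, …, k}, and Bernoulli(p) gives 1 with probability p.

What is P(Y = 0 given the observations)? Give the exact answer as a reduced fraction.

Enumerate traces; 6 have nonzero weight after conditioning:
  (Z=0, W=0, X=2, Y=1) weight 3/260
  (Z=0, W=1, X=1, Y=0) weight 1/195
  (Z=0, W=1, X=3, Y=0) weight 1/195
  (Z=1, W=0, X=2, Y=1) weight 3/260
  (Z=1, W=1, X=1, Y=0) weight 2/65
  (Z=1, W=1, X=3, Y=0) weight 2/65
Group by Y:
  weight(Y=0) = 14/195
  weight(Y=1) = 3/130
Total weight = 14/195 + 3/130 = 37/390
P(Y=0 | obs) = 14/195 / 37/390 = 28/37
P(Y=1 | obs) = 3/130 / 37/390 = 9/37

P(Y = 0 | obs) = 28/37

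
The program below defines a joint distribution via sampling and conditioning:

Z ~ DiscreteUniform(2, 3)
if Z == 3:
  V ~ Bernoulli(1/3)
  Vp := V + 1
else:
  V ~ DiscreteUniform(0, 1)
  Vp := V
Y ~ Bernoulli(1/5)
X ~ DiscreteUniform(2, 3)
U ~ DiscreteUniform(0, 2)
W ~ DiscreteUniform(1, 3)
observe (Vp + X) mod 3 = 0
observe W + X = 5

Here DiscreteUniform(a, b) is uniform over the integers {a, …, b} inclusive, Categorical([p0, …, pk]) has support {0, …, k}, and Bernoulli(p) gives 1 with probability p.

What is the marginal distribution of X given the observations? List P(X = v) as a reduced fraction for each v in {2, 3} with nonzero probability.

P(X=2) = 7/10, P(X=3) = 3/10

Enumerate traces; 18 have nonzero weight after conditioning:
  (Z=2, V=0, Y=0, X=3, U=0, W=2) weight 1/90
  (Z=2, V=0, Y=0, X=3, U=1, W=2) weight 1/90
  (Z=2, V=0, Y=0, X=3, U=2, W=2) weight 1/90
  (Z=2, V=0, Y=1, X=3, U=0, W=2) weight 1/360
  (Z=2, V=0, Y=1, X=3, U=1, W=2) weight 1/360
  (Z=2, V=0, Y=1, X=3, U=2, W=2) weight 1/360
  (Z=2, V=1, Y=0, X=2, U=0, W=3) weight 1/90
  (Z=2, V=1, Y=0, X=2, U=1, W=3) weight 1/90
  … 10 more
Group by X:
  weight(X=2) = 7/72
  weight(X=3) = 1/24
Total weight = 7/72 + 1/24 = 5/36
P(X=2 | obs) = 7/72 / 5/36 = 7/10
P(X=3 | obs) = 1/24 / 5/36 = 3/10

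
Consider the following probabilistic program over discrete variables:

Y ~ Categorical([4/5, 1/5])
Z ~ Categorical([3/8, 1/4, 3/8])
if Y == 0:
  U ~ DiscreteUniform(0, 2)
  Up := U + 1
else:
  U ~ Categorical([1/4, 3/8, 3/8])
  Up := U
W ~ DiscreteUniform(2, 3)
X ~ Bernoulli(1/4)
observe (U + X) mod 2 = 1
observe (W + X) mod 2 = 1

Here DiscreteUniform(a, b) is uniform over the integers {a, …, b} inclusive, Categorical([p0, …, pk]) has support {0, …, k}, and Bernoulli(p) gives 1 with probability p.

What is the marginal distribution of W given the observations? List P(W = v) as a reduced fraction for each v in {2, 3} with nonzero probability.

P(W=2) = 79/202, P(W=3) = 123/202

Enumerate traces; 18 have nonzero weight after conditioning:
  (Y=0, Z=0, U=0, W=2, X=1) weight 1/80
  (Y=0, Z=0, U=1, W=3, X=0) weight 3/80
  (Y=0, Z=0, U=2, W=2, X=1) weight 1/80
  (Y=0, Z=1, U=0, W=2, X=1) weight 1/120
  (Y=0, Z=1, U=1, W=3, X=0) weight 1/40
  (Y=0, Z=1, U=2, W=2, X=1) weight 1/120
  (Y=0, Z=2, U=0, W=2, X=1) weight 1/80
  (Y=0, Z=2, U=1, W=3, X=0) weight 3/80
  … 10 more
Group by W:
  weight(W=2) = 79/960
  weight(W=3) = 41/320
Total weight = 79/960 + 41/320 = 101/480
P(W=2 | obs) = 79/960 / 101/480 = 79/202
P(W=3 | obs) = 41/320 / 101/480 = 123/202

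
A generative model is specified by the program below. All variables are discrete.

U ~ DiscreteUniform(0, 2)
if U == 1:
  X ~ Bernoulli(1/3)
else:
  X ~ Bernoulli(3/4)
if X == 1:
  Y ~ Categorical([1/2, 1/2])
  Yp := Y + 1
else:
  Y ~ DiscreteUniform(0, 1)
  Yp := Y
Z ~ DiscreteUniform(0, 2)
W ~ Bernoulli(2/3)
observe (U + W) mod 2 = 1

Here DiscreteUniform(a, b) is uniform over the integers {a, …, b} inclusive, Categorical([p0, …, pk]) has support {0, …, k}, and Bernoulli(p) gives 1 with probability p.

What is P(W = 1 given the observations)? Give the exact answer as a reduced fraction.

Enumerate traces; 36 have nonzero weight after conditioning:
  (U=0, X=0, Y=0, Z=0, W=1) weight 1/108
  (U=0, X=0, Y=0, Z=1, W=1) weight 1/108
  (U=0, X=0, Y=0, Z=2, W=1) weight 1/108
  (U=0, X=0, Y=1, Z=0, W=1) weight 1/108
  (U=0, X=0, Y=1, Z=1, W=1) weight 1/108
  (U=0, X=0, Y=1, Z=2, W=1) weight 1/108
  (U=0, X=1, Y=0, Z=0, W=1) weight 1/36
  (U=0, X=1, Y=0, Z=1, W=1) weight 1/36
  (U=1, X=0, Y=0, Z=0, W=0) weight 1/81
  … 27 more
Group by W:
  weight(W=0) = 1/9
  weight(W=1) = 4/9
Total weight = 1/9 + 4/9 = 5/9
P(W=0 | obs) = 1/9 / 5/9 = 1/5
P(W=1 | obs) = 4/9 / 5/9 = 4/5

P(W = 1 | obs) = 4/5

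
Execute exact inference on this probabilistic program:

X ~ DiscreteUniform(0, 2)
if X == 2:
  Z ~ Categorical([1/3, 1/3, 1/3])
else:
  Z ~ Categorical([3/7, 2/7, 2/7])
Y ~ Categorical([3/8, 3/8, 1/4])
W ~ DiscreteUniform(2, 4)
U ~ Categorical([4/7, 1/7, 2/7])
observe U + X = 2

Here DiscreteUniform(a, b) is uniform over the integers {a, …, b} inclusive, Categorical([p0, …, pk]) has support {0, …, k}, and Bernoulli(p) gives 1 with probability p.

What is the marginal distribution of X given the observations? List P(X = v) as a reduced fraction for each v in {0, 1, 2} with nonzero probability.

P(X=0) = 2/7, P(X=1) = 1/7, P(X=2) = 4/7

Enumerate traces; 81 have nonzero weight after conditioning:
  (X=0, Z=0, Y=0, W=2, U=2) weight 1/196
  (X=0, Z=0, Y=0, W=3, U=2) weight 1/196
  (X=0, Z=0, Y=0, W=4, U=2) weight 1/196
  (X=0, Z=0, Y=1, W=2, U=2) weight 1/196
  (X=0, Z=0, Y=1, W=3, U=2) weight 1/196
  (X=0, Z=0, Y=1, W=4, U=2) weight 1/196
  (X=0, Z=0, Y=2, W=2, U=2) weight 1/294
  (X=0, Z=0, Y=2, W=3, U=2) weight 1/294
  (X=1, Z=0, Y=0, W=2, U=1) weight 1/392
  (X=2, Z=0, Y=0, W=2, U=0) weight 1/126
  … 71 more
Group by X:
  weight(X=0) = 2/21
  weight(X=1) = 1/21
  weight(X=2) = 4/21
Total weight = 2/21 + 1/21 + 4/21 = 1/3
P(X=0 | obs) = 2/21 / 1/3 = 2/7
P(X=1 | obs) = 1/21 / 1/3 = 1/7
P(X=2 | obs) = 4/21 / 1/3 = 4/7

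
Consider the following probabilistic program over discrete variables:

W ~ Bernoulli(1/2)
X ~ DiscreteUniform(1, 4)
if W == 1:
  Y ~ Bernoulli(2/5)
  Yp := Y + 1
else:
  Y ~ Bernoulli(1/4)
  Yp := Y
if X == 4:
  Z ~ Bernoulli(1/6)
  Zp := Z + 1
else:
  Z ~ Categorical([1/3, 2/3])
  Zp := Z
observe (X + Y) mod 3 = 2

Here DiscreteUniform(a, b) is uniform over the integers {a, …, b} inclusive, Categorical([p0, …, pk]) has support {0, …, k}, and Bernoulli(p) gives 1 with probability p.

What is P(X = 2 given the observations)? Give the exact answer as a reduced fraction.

Enumerate traces; 12 have nonzero weight after conditioning:
  (W=0, X=1, Y=1, Z=0) weight 1/96
  (W=0, X=1, Y=1, Z=1) weight 1/48
  (W=0, X=2, Y=0, Z=0) weight 1/32
  (W=0, X=2, Y=0, Z=1) weight 1/16
  (W=0, X=4, Y=1, Z=0) weight 5/192
  (W=0, X=4, Y=1, Z=1) weight 1/192
  (W=1, X=1, Y=1, Z=0) weight 1/60
  (W=1, X=1, Y=1, Z=1) weight 1/30
  … 4 more
Group by X:
  weight(X=1) = 13/160
  weight(X=2) = 27/160
  weight(X=4) = 13/160
Total weight = 13/160 + 27/160 + 13/160 = 53/160
P(X=1 | obs) = 13/160 / 53/160 = 13/53
P(X=2 | obs) = 27/160 / 53/160 = 27/53
P(X=4 | obs) = 13/160 / 53/160 = 13/53

P(X = 2 | obs) = 27/53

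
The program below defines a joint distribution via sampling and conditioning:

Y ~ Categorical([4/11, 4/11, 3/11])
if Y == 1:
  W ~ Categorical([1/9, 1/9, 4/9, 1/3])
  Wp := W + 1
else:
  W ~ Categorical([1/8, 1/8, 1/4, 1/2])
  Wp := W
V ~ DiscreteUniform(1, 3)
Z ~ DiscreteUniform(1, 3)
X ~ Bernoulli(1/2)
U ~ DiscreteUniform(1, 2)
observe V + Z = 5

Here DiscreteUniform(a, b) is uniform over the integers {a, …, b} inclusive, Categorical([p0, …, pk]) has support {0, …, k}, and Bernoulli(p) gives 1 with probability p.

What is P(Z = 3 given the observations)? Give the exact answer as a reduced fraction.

P(Z = 3 | obs) = 1/2

Enumerate traces; 96 have nonzero weight after conditioning:
  (Y=0, W=0, V=2, Z=3, X=0, U=1) weight 1/792
  (Y=0, W=0, V=2, Z=3, X=0, U=2) weight 1/792
  (Y=0, W=0, V=2, Z=3, X=1, U=1) weight 1/792
  (Y=0, W=0, V=2, Z=3, X=1, U=2) weight 1/792
  (Y=0, W=0, V=3, Z=2, X=0, U=1) weight 1/792
  (Y=0, W=0, V=3, Z=2, X=0, U=2) weight 1/792
  (Y=0, W=0, V=3, Z=2, X=1, U=1) weight 1/792
  (Y=0, W=0, V=3, Z=2, X=1, U=2) weight 1/792
  … 88 more
Group by Z:
  weight(Z=2) = 1/9
  weight(Z=3) = 1/9
Total weight = 1/9 + 1/9 = 2/9
P(Z=2 | obs) = 1/9 / 2/9 = 1/2
P(Z=3 | obs) = 1/9 / 2/9 = 1/2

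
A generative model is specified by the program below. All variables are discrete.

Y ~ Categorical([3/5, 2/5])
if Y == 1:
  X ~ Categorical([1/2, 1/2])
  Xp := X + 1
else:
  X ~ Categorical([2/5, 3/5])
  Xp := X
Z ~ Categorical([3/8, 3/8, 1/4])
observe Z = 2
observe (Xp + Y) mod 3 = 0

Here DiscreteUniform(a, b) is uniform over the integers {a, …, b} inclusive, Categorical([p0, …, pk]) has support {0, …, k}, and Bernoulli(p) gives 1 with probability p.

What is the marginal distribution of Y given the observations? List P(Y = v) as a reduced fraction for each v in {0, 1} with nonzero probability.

P(Y=0) = 6/11, P(Y=1) = 5/11

Enumerate traces; 2 have nonzero weight after conditioning:
  (Y=0, X=0, Z=2) weight 3/50
  (Y=1, X=1, Z=2) weight 1/20
Group by Y:
  weight(Y=0) = 3/50
  weight(Y=1) = 1/20
Total weight = 3/50 + 1/20 = 11/100
P(Y=0 | obs) = 3/50 / 11/100 = 6/11
P(Y=1 | obs) = 1/20 / 11/100 = 5/11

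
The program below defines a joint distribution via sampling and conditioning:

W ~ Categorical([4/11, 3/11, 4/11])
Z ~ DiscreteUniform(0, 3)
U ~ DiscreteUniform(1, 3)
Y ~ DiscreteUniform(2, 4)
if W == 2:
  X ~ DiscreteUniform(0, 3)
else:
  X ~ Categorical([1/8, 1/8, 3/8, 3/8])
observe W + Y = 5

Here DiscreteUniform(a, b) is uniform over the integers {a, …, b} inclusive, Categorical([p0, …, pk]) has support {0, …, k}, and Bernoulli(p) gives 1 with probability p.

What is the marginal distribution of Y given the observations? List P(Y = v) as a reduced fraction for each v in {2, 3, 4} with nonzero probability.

Enumerate traces; 96 have nonzero weight after conditioning:
  (W=1, Z=0, U=1, Y=4, X=0) weight 1/1056
  (W=1, Z=0, U=1, Y=4, X=1) weight 1/1056
  (W=1, Z=0, U=1, Y=4, X=2) weight 1/352
  (W=1, Z=0, U=1, Y=4, X=3) weight 1/352
  (W=1, Z=0, U=2, Y=4, X=0) weight 1/1056
  (W=1, Z=0, U=2, Y=4, X=1) weight 1/1056
  (W=1, Z=0, U=2, Y=4, X=2) weight 1/352
  (W=1, Z=0, U=2, Y=4, X=3) weight 1/352
  (W=2, Z=0, U=1, Y=3, X=0) weight 1/396
  … 87 more
Group by Y:
  weight(Y=3) = 4/33
  weight(Y=4) = 1/11
Total weight = 4/33 + 1/11 = 7/33
P(Y=3 | obs) = 4/33 / 7/33 = 4/7
P(Y=4 | obs) = 1/11 / 7/33 = 3/7

P(Y=3) = 4/7, P(Y=4) = 3/7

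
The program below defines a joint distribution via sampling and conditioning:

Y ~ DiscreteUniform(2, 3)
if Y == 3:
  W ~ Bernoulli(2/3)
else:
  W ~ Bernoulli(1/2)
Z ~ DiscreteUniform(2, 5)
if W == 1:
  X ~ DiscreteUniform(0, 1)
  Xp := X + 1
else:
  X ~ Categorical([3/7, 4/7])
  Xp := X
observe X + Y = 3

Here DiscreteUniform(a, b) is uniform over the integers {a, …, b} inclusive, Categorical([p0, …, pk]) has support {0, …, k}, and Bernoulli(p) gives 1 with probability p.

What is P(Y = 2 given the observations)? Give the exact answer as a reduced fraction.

Enumerate traces; 16 have nonzero weight after conditioning:
  (Y=2, W=0, Z=2, X=1) weight 1/28
  (Y=2, W=0, Z=3, X=1) weight 1/28
  (Y=2, W=0, Z=4, X=1) weight 1/28
  (Y=2, W=0, Z=5, X=1) weight 1/28
  (Y=2, W=1, Z=2, X=1) weight 1/32
  (Y=2, W=1, Z=3, X=1) weight 1/32
  (Y=2, W=1, Z=4, X=1) weight 1/32
  (Y=2, W=1, Z=5, X=1) weight 1/32
  (Y=3, W=0, Z=2, X=0) weight 1/56
  … 7 more
Group by Y:
  weight(Y=2) = 15/56
  weight(Y=3) = 5/21
Total weight = 15/56 + 5/21 = 85/168
P(Y=2 | obs) = 15/56 / 85/168 = 9/17
P(Y=3 | obs) = 5/21 / 85/168 = 8/17

P(Y = 2 | obs) = 9/17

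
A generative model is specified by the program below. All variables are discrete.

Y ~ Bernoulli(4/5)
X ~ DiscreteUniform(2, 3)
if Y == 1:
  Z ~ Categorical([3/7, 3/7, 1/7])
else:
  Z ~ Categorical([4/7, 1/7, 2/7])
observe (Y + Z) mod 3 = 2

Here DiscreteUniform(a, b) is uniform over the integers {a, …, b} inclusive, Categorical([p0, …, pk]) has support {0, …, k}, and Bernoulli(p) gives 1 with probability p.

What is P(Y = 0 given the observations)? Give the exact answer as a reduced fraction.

P(Y = 0 | obs) = 1/7

Enumerate traces; 4 have nonzero weight after conditioning:
  (Y=0, X=2, Z=2) weight 1/35
  (Y=0, X=3, Z=2) weight 1/35
  (Y=1, X=2, Z=1) weight 6/35
  (Y=1, X=3, Z=1) weight 6/35
Group by Y:
  weight(Y=0) = 2/35
  weight(Y=1) = 12/35
Total weight = 2/35 + 12/35 = 2/5
P(Y=0 | obs) = 2/35 / 2/5 = 1/7
P(Y=1 | obs) = 12/35 / 2/5 = 6/7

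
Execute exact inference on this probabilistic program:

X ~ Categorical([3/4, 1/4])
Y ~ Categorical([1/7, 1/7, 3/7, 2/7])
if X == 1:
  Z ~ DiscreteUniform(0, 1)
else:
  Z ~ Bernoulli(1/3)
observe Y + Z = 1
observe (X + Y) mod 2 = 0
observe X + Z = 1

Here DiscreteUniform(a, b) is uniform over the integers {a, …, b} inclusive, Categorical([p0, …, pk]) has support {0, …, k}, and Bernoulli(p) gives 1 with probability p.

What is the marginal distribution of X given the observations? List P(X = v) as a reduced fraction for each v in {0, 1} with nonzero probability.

Enumerate traces; 2 have nonzero weight after conditioning:
  (X=0, Y=0, Z=1) weight 1/28
  (X=1, Y=1, Z=0) weight 1/56
Group by X:
  weight(X=0) = 1/28
  weight(X=1) = 1/56
Total weight = 1/28 + 1/56 = 3/56
P(X=0 | obs) = 1/28 / 3/56 = 2/3
P(X=1 | obs) = 1/56 / 3/56 = 1/3

P(X=0) = 2/3, P(X=1) = 1/3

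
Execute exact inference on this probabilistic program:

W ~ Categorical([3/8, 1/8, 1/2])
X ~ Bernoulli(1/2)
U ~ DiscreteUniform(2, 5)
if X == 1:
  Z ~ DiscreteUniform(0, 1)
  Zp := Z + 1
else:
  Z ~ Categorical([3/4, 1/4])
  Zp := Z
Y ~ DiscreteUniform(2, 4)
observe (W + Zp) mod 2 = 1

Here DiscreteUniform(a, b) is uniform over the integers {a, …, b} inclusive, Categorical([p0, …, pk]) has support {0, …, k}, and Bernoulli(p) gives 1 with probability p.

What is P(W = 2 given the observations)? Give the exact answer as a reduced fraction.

Enumerate traces; 72 have nonzero weight after conditioning:
  (W=0, X=0, U=2, Z=1, Y=2) weight 1/256
  (W=0, X=0, U=2, Z=1, Y=3) weight 1/256
  (W=0, X=0, U=2, Z=1, Y=4) weight 1/256
  (W=0, X=0, U=3, Z=1, Y=2) weight 1/256
  (W=0, X=0, U=3, Z=1, Y=3) weight 1/256
  (W=0, X=0, U=3, Z=1, Y=4) weight 1/256
  (W=0, X=0, U=4, Z=1, Y=2) weight 1/256
  (W=0, X=0, U=4, Z=1, Y=3) weight 1/256
  (W=1, X=0, U=2, Z=0, Y=2) weight 1/256
  (W=2, X=0, U=2, Z=1, Y=2) weight 1/192
  … 62 more
Group by W:
  weight(W=0) = 9/64
  weight(W=1) = 5/64
  weight(W=2) = 3/16
Total weight = 9/64 + 5/64 + 3/16 = 13/32
P(W=0 | obs) = 9/64 / 13/32 = 9/26
P(W=1 | obs) = 5/64 / 13/32 = 5/26
P(W=2 | obs) = 3/16 / 13/32 = 6/13

P(W = 2 | obs) = 6/13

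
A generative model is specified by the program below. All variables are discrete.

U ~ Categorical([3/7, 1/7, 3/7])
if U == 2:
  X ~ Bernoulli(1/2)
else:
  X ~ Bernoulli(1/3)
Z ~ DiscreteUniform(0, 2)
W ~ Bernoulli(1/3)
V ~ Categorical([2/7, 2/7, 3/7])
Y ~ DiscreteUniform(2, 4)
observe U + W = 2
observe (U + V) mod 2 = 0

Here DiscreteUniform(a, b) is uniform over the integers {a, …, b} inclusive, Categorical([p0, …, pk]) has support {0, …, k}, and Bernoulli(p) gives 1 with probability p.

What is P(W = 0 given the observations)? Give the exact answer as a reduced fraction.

P(W = 0 | obs) = 15/16

Enumerate traces; 54 have nonzero weight after conditioning:
  (U=1, X=0, Z=0, W=1, V=1, Y=2) weight 4/3969
  (U=1, X=0, Z=0, W=1, V=1, Y=3) weight 4/3969
  (U=1, X=0, Z=0, W=1, V=1, Y=4) weight 4/3969
  (U=1, X=0, Z=1, W=1, V=1, Y=2) weight 4/3969
  (U=1, X=0, Z=1, W=1, V=1, Y=3) weight 4/3969
  (U=1, X=0, Z=1, W=1, V=1, Y=4) weight 4/3969
  (U=1, X=0, Z=2, W=1, V=1, Y=2) weight 4/3969
  (U=1, X=0, Z=2, W=1, V=1, Y=3) weight 4/3969
  (U=2, X=0, Z=0, W=0, V=0, Y=2) weight 2/441
  … 45 more
Group by W:
  weight(W=0) = 10/49
  weight(W=1) = 2/147
Total weight = 10/49 + 2/147 = 32/147
P(W=0 | obs) = 10/49 / 32/147 = 15/16
P(W=1 | obs) = 2/147 / 32/147 = 1/16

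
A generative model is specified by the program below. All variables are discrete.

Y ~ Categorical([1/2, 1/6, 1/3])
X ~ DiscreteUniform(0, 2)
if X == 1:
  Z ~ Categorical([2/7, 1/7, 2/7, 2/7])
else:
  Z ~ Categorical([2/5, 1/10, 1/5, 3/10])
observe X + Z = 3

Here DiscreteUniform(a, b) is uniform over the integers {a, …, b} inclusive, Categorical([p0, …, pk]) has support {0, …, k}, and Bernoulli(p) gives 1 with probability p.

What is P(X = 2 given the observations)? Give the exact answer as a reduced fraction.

P(X = 2 | obs) = 7/48

Enumerate traces; 9 have nonzero weight after conditioning:
  (Y=0, X=0, Z=3) weight 1/20
  (Y=0, X=1, Z=2) weight 1/21
  (Y=0, X=2, Z=1) weight 1/60
  (Y=1, X=0, Z=3) weight 1/60
  (Y=1, X=1, Z=2) weight 1/63
  (Y=1, X=2, Z=1) weight 1/180
  (Y=2, X=0, Z=3) weight 1/30
  (Y=2, X=1, Z=2) weight 2/63
  … 1 more
Group by X:
  weight(X=0) = 1/10
  weight(X=1) = 2/21
  weight(X=2) = 1/30
Total weight = 1/10 + 2/21 + 1/30 = 8/35
P(X=0 | obs) = 1/10 / 8/35 = 7/16
P(X=1 | obs) = 2/21 / 8/35 = 5/12
P(X=2 | obs) = 1/30 / 8/35 = 7/48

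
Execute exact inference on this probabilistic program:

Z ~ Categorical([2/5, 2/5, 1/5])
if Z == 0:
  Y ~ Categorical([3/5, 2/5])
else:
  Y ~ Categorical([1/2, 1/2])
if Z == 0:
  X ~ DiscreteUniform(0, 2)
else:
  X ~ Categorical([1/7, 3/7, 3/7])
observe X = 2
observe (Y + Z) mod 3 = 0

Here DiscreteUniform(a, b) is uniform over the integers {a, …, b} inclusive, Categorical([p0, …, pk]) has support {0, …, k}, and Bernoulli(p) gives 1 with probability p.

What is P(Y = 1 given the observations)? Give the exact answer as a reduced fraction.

Enumerate traces; 2 have nonzero weight after conditioning:
  (Z=0, Y=0, X=2) weight 2/25
  (Z=2, Y=1, X=2) weight 3/70
Group by Y:
  weight(Y=0) = 2/25
  weight(Y=1) = 3/70
Total weight = 2/25 + 3/70 = 43/350
P(Y=0 | obs) = 2/25 / 43/350 = 28/43
P(Y=1 | obs) = 3/70 / 43/350 = 15/43

P(Y = 1 | obs) = 15/43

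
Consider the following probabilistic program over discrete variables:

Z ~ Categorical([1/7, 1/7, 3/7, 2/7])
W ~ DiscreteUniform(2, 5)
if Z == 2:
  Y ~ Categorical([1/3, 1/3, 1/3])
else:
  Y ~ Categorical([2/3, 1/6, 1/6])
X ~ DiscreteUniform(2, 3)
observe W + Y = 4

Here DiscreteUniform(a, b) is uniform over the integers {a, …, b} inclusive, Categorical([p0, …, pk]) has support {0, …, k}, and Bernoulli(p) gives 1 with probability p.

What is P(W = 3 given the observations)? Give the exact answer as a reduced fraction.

Enumerate traces; 24 have nonzero weight after conditioning:
  (Z=0, W=2, Y=2, X=2) weight 1/336
  (Z=0, W=2, Y=2, X=3) weight 1/336
  (Z=0, W=3, Y=1, X=2) weight 1/336
  (Z=0, W=3, Y=1, X=3) weight 1/336
  (Z=0, W=4, Y=0, X=2) weight 1/84
  (Z=0, W=4, Y=0, X=3) weight 1/84
  (Z=1, W=2, Y=2, X=2) weight 1/336
  (Z=1, W=2, Y=2, X=3) weight 1/336
  … 16 more
Group by W:
  weight(W=2) = 5/84
  weight(W=3) = 5/84
  weight(W=4) = 11/84
Total weight = 5/84 + 5/84 + 11/84 = 1/4
P(W=2 | obs) = 5/84 / 1/4 = 5/21
P(W=3 | obs) = 5/84 / 1/4 = 5/21
P(W=4 | obs) = 11/84 / 1/4 = 11/21

P(W = 3 | obs) = 5/21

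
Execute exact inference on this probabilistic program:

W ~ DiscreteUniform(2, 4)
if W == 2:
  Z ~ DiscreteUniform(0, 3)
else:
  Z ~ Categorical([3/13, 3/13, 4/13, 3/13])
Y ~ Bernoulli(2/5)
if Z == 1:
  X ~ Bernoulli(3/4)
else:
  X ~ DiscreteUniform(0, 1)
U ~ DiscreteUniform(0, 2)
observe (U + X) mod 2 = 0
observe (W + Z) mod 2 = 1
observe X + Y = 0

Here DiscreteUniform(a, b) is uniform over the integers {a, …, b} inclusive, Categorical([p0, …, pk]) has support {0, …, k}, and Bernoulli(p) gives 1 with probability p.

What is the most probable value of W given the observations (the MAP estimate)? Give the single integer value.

argmax_v P(W = v | obs) = 3

Enumerate traces; 12 have nonzero weight after conditioning:
  (W=2, Z=1, Y=0, X=0, U=0) weight 1/240
  (W=2, Z=1, Y=0, X=0, U=2) weight 1/240
  (W=2, Z=3, Y=0, X=0, U=0) weight 1/120
  (W=2, Z=3, Y=0, X=0, U=2) weight 1/120
  (W=3, Z=0, Y=0, X=0, U=0) weight 1/130
  (W=3, Z=0, Y=0, X=0, U=2) weight 1/130
  (W=3, Z=2, Y=0, X=0, U=0) weight 2/195
  (W=3, Z=2, Y=0, X=0, U=2) weight 2/195
  (W=4, Z=1, Y=0, X=0, U=0) weight 1/260
  … 3 more
Group by W:
  weight(W=2) = 1/40
  weight(W=3) = 7/195
  weight(W=4) = 3/130
Total weight = 1/40 + 7/195 + 3/130 = 131/1560
P(W=2 | obs) = 1/40 / 131/1560 = 39/131
P(W=3 | obs) = 7/195 / 131/1560 = 56/131
P(W=4 | obs) = 3/130 / 131/1560 = 36/131
argmax = 3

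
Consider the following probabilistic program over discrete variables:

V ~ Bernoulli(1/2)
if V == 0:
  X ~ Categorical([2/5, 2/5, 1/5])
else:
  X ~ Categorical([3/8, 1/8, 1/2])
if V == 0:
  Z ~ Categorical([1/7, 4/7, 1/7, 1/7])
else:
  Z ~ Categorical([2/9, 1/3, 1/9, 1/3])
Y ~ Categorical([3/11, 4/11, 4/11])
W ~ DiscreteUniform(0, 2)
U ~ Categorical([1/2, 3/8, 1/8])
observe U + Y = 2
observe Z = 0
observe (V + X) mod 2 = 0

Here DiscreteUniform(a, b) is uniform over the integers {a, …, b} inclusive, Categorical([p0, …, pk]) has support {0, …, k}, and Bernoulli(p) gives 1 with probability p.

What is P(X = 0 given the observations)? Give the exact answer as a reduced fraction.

P(X = 0 | obs) = 72/143

Enumerate traces; 27 have nonzero weight after conditioning:
  (V=0, X=0, Z=0, Y=0, W=0, U=2) weight 1/3080
  (V=0, X=0, Z=0, Y=0, W=1, U=2) weight 1/3080
  (V=0, X=0, Z=0, Y=0, W=2, U=2) weight 1/3080
  (V=0, X=0, Z=0, Y=1, W=0, U=1) weight 1/770
  (V=0, X=0, Z=0, Y=1, W=1, U=1) weight 1/770
  (V=0, X=0, Z=0, Y=1, W=2, U=1) weight 1/770
  (V=0, X=0, Z=0, Y=2, W=0, U=0) weight 2/1155
  (V=0, X=0, Z=0, Y=2, W=1, U=0) weight 2/1155
  (V=0, X=2, Z=0, Y=0, W=0, U=2) weight 1/6160
  (V=1, X=1, Z=0, Y=0, W=0, U=2) weight 1/6336
  … 17 more
Group by X:
  weight(X=0) = 31/3080
  weight(X=1) = 31/6336
  weight(X=2) = 31/6160
Total weight = 31/3080 + 31/6336 + 31/6160 = 403/20160
P(X=0 | obs) = 31/3080 / 403/20160 = 72/143
P(X=1 | obs) = 31/6336 / 403/20160 = 35/143
P(X=2 | obs) = 31/6160 / 403/20160 = 36/143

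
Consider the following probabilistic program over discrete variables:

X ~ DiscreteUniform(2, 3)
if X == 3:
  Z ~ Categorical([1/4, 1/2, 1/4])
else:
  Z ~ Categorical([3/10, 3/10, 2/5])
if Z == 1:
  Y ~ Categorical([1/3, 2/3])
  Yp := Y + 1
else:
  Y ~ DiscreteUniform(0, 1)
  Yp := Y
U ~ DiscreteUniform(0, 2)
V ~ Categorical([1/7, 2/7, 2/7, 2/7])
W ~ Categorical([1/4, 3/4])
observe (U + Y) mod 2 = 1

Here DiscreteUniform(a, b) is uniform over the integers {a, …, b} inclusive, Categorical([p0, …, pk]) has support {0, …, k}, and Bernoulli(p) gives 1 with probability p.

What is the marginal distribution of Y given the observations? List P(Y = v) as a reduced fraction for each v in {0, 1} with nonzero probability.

Enumerate traces; 144 have nonzero weight after conditioning:
  (X=2, Z=0, Y=0, U=1, V=0, W=0) weight 1/1120
  (X=2, Z=0, Y=0, U=1, V=0, W=1) weight 3/1120
  (X=2, Z=0, Y=0, U=1, V=1, W=0) weight 1/560
  (X=2, Z=0, Y=0, U=1, V=1, W=1) weight 3/560
  (X=2, Z=0, Y=0, U=1, V=2, W=0) weight 1/560
  (X=2, Z=0, Y=0, U=1, V=2, W=1) weight 3/560
  (X=2, Z=0, Y=0, U=1, V=3, W=0) weight 1/560
  (X=2, Z=0, Y=0, U=1, V=3, W=1) weight 3/560
  (X=2, Z=0, Y=1, U=0, V=0, W=0) weight 1/1120
  … 135 more
Group by Y:
  weight(Y=0) = 13/90
  weight(Y=1) = 17/45
Total weight = 13/90 + 17/45 = 47/90
P(Y=0 | obs) = 13/90 / 47/90 = 13/47
P(Y=1 | obs) = 17/45 / 47/90 = 34/47

P(Y=0) = 13/47, P(Y=1) = 34/47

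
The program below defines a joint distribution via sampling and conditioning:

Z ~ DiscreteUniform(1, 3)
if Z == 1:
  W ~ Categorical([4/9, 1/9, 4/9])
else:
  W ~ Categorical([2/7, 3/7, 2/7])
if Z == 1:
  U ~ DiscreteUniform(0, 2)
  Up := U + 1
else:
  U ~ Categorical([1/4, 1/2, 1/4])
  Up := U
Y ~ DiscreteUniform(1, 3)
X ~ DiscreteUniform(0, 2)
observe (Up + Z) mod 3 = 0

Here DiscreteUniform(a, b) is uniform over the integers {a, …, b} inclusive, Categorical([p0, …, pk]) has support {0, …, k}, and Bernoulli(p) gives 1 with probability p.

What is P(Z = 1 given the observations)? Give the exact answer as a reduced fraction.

P(Z = 1 | obs) = 4/13

Enumerate traces; 81 have nonzero weight after conditioning:
  (Z=1, W=0, U=1, Y=1, X=0) weight 4/729
  (Z=1, W=0, U=1, Y=1, X=1) weight 4/729
  (Z=1, W=0, U=1, Y=1, X=2) weight 4/729
  (Z=1, W=0, U=1, Y=2, X=0) weight 4/729
  (Z=1, W=0, U=1, Y=2, X=1) weight 4/729
  (Z=1, W=0, U=1, Y=2, X=2) weight 4/729
  (Z=1, W=0, U=1, Y=3, X=0) weight 4/729
  (Z=1, W=0, U=1, Y=3, X=1) weight 4/729
  (Z=2, W=0, U=1, Y=1, X=0) weight 1/189
  (Z=3, W=0, U=0, Y=1, X=0) weight 1/378
  … 71 more
Group by Z:
  weight(Z=1) = 1/9
  weight(Z=2) = 1/6
  weight(Z=3) = 1/12
Total weight = 1/9 + 1/6 + 1/12 = 13/36
P(Z=1 | obs) = 1/9 / 13/36 = 4/13
P(Z=2 | obs) = 1/6 / 13/36 = 6/13
P(Z=3 | obs) = 1/12 / 13/36 = 3/13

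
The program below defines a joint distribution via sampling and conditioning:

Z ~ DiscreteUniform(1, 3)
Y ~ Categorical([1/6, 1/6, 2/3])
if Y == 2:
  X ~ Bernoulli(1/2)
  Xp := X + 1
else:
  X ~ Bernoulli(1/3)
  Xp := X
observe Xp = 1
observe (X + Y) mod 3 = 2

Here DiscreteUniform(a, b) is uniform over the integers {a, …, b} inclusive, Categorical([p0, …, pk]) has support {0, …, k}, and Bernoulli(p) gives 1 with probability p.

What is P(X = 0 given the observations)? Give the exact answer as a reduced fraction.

Enumerate traces; 6 have nonzero weight after conditioning:
  (Z=1, Y=1, X=1) weight 1/54
  (Z=1, Y=2, X=0) weight 1/9
  (Z=2, Y=1, X=1) weight 1/54
  (Z=2, Y=2, X=0) weight 1/9
  (Z=3, Y=1, X=1) weight 1/54
  (Z=3, Y=2, X=0) weight 1/9
Group by X:
  weight(X=0) = 1/3
  weight(X=1) = 1/18
Total weight = 1/3 + 1/18 = 7/18
P(X=0 | obs) = 1/3 / 7/18 = 6/7
P(X=1 | obs) = 1/18 / 7/18 = 1/7

P(X = 0 | obs) = 6/7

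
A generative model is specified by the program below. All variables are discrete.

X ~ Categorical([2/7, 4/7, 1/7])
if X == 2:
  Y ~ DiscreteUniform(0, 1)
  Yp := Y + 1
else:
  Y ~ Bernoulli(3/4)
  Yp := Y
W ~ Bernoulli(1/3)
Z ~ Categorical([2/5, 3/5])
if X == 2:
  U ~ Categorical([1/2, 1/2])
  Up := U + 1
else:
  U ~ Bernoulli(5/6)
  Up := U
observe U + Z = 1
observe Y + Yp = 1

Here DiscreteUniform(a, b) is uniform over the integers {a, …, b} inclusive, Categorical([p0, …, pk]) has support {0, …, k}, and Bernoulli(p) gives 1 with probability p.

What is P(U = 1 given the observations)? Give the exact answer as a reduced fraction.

Enumerate traces; 4 have nonzero weight after conditioning:
  (X=2, Y=0, W=0, Z=0, U=1) weight 1/105
  (X=2, Y=0, W=0, Z=1, U=0) weight 1/70
  (X=2, Y=0, W=1, Z=0, U=1) weight 1/210
  (X=2, Y=0, W=1, Z=1, U=0) weight 1/140
Group by U:
  weight(U=0) = 3/140
  weight(U=1) = 1/70
Total weight = 3/140 + 1/70 = 1/28
P(U=0 | obs) = 3/140 / 1/28 = 3/5
P(U=1 | obs) = 1/70 / 1/28 = 2/5

P(U = 1 | obs) = 2/5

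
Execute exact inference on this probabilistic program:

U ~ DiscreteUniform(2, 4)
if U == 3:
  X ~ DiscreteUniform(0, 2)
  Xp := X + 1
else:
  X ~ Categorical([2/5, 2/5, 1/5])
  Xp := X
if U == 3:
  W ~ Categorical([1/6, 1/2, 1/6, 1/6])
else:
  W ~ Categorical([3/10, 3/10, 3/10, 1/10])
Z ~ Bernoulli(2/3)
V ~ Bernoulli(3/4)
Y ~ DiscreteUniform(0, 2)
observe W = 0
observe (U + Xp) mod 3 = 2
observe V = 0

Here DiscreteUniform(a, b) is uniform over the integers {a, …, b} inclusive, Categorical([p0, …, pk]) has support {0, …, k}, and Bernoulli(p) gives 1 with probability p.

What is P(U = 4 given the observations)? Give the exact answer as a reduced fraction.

P(U = 4 | obs) = 54/133

Enumerate traces; 18 have nonzero weight after conditioning:
  (U=2, X=0, W=0, Z=0, V=0, Y=0) weight 1/900
  (U=2, X=0, W=0, Z=0, V=0, Y=1) weight 1/900
  (U=2, X=0, W=0, Z=0, V=0, Y=2) weight 1/900
  (U=2, X=0, W=0, Z=1, V=0, Y=0) weight 1/450
  (U=2, X=0, W=0, Z=1, V=0, Y=1) weight 1/450
  (U=2, X=0, W=0, Z=1, V=0, Y=2) weight 1/450
  (U=3, X=1, W=0, Z=0, V=0, Y=0) weight 1/1944
  (U=3, X=1, W=0, Z=0, V=0, Y=1) weight 1/1944
  (U=4, X=1, W=0, Z=0, V=0, Y=0) weight 1/900
  … 9 more
Group by U:
  weight(U=2) = 1/100
  weight(U=3) = 1/216
  weight(U=4) = 1/100
Total weight = 1/100 + 1/216 + 1/100 = 133/5400
P(U=2 | obs) = 1/100 / 133/5400 = 54/133
P(U=3 | obs) = 1/216 / 133/5400 = 25/133
P(U=4 | obs) = 1/100 / 133/5400 = 54/133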